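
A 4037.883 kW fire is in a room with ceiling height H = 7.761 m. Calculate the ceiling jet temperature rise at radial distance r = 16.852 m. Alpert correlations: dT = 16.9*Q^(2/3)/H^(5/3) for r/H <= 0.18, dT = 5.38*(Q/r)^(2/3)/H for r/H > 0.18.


r/H = 16.852 / 7.761 = 2.1714
r/H > 0.18, so dT = 5.38*(Q/r)^(2/3)/H
Q/r = 239.61
(Q/r)^(2/3) = 38.578
dT = 5.38 * 38.578 / 7.761 = 26.742 K

26.742 K


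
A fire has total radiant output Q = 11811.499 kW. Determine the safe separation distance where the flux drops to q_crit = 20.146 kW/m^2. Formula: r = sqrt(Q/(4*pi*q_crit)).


4*pi*q_crit = 253.16
Q/(4*pi*q_crit) = 46.656
r = sqrt(46.656) = 6.8305 m

6.8305 m


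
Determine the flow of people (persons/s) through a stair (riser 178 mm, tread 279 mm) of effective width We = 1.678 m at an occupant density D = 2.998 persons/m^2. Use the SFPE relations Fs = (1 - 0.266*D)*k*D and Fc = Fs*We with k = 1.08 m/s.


1 - 0.266*D = 1 - 0.266*2.998 = 0.20253
Fs = 0.20253 * 1.08 * 2.998 = 0.65577 persons/(s*m)
Fc = 0.65577 * 1.678 = 1.1004 persons/s

1.1004 persons/s


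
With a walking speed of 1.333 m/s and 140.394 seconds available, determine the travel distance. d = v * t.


d = 1.333 * 140.394 = 187.15 m

187.15 m


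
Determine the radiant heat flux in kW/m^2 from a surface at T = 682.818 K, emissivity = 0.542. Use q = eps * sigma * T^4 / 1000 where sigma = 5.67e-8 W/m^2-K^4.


T^4 = 2.1738e+11
q = 0.542 * 5.67e-8 * 2.1738e+11 / 1000 = 6.6804 kW/m^2

6.6804 kW/m^2


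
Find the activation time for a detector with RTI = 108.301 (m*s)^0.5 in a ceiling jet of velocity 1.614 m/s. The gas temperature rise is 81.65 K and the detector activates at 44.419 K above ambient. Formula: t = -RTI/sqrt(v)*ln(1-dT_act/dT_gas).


dT_act/dT_gas = 0.54402
ln(1 - 0.54402) = -0.78530
t = -108.301 / sqrt(1.614) * -0.78530 = 66.945 s

66.945 s


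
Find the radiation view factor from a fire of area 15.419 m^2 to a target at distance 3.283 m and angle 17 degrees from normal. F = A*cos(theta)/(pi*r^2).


cos(17 deg) = 0.95630
pi*r^2 = 33.860
F = 15.419 * 0.95630 / 33.860 = 0.43547

0.43547


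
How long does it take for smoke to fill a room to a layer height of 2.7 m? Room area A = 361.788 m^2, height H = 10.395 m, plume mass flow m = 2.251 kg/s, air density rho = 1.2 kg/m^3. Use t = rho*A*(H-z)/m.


H - z = 7.695 m
t = 1.2 * 361.788 * 7.695 / 2.251 = 1484.1 s

1484.1 s


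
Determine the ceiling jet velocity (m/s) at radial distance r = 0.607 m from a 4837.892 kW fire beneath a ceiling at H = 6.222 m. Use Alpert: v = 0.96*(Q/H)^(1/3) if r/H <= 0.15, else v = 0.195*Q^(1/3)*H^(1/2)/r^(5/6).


r/H = 0.607 / 6.222 = 0.097557
r/H <= 0.15, so v = 0.96*(Q/H)^(1/3)
Q/H = 777.55
(Q/H)^(1/3) = 9.1955
v = 0.96 * 9.1955 = 8.8277 m/s

8.8277 m/s


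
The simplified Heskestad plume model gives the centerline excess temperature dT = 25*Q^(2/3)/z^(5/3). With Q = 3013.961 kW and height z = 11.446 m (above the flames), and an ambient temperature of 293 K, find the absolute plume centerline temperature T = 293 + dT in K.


Q^(2/3) = 208.65
z^(5/3) = 58.133
dT = 25 * 208.65 / 58.133 = 89.731 K
T = 293 + 89.731 = 382.73 K

382.73 K


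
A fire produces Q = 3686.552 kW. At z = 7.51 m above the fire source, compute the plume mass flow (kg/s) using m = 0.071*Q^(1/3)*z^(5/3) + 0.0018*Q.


Q^(1/3) = 15.448
z^(5/3) = 28.800
First term = 0.071 * 15.448 * 28.800 = 31.589
Second term = 0.0018 * 3686.552 = 6.6358
m = 38.224 kg/s

38.224 kg/s


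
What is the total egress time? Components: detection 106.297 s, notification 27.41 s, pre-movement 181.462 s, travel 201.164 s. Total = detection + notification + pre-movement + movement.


Total = 106.297 + 27.41 + 181.462 + 201.164 = 516.333 s

516.333 s


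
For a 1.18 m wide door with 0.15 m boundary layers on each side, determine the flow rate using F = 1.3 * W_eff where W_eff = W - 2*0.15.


W_eff = 1.18 - 0.30 = 0.88 m
F = 1.3 * 0.88 = 1.144 persons/s

1.144 persons/s


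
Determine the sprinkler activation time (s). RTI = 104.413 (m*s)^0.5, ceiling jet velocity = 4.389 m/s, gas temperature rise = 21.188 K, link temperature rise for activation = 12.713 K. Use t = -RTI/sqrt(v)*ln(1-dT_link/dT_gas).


dT_link/dT_gas = 0.60001
ln(1 - 0.60001) = -0.91631
t = -104.413 / sqrt(4.389) * -0.91631 = 45.668 s

45.668 s


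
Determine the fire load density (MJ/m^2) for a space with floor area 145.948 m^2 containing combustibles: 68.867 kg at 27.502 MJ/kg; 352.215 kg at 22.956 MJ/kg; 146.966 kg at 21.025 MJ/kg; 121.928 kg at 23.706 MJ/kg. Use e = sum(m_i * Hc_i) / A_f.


Total energy = 68.867*27.502 + 352.215*22.956 + 146.966*21.025 + 121.928*23.706
= 1893.980 + 8085.448 + 3089.960 + 2890.425
= 15959.81 MJ
e = 15959.81 / 145.948 = 109.35 MJ/m^2

109.35 MJ/m^2


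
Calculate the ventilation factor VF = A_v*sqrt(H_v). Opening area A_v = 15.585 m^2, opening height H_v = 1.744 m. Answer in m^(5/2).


sqrt(H_v) = 1.3206
VF = 15.585 * 1.3206 = 20.582 m^(5/2)

20.582 m^(5/2)


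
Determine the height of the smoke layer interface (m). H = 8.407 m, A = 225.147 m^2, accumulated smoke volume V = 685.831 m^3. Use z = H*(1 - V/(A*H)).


V/(A*H) = 0.36233
1 - 0.36233 = 0.63767
z = 8.407 * 0.63767 = 5.3609 m

5.3609 m


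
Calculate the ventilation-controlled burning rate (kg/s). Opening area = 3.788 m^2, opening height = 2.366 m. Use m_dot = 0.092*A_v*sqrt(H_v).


sqrt(H_v) = 1.5382
m_dot = 0.092 * 3.788 * 1.5382 = 0.53605 kg/s

0.53605 kg/s


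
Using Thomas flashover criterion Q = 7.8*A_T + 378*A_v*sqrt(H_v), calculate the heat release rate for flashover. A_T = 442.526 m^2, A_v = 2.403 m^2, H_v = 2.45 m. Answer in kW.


7.8*A_T = 3451.7
sqrt(H_v) = 1.5652
378*A_v*sqrt(H_v) = 1421.8
Q = 3451.7 + 1421.8 = 4873.5 kW

4873.5 kW


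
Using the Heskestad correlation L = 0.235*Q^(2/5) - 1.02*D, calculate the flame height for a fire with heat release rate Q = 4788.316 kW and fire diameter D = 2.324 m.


Q^(2/5) = 29.653
0.235 * Q^(2/5) = 6.9685
1.02 * D = 2.3705
L = 4.5980 m

4.5980 m


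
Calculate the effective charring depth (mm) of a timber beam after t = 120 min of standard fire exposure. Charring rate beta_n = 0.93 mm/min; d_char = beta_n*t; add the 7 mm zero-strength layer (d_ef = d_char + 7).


d_char = 0.93 * 120 = 111.6 mm
d_ef = 111.6 + 1.0*7 = 118.6 mm

118.6 mm


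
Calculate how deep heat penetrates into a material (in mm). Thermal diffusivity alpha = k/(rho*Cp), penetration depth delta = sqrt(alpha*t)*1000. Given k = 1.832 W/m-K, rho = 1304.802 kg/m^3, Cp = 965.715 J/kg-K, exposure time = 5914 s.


alpha = 1.832 / (1304.802 * 965.715) = 1.4539e-06 m^2/s
alpha * t = 0.0085983
delta = sqrt(0.0085983) * 1000 = 92.727 mm

92.727 mm


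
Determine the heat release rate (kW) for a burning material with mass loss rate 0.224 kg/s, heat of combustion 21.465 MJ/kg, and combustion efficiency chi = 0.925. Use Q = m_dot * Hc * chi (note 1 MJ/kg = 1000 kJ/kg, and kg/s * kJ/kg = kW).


Hc = 21.465 MJ/kg = 21.465 * 1000 kJ/kg = 21465 kJ/kg
Q = 0.224 kg/s * 21465 kJ/kg * 0.925 = 4447.548 kW

4447.548 kW


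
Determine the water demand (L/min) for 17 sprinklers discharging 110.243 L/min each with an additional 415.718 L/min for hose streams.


Sprinkler demand = 17 * 110.243 = 1874.131 L/min
Total = 1874.131 + 415.718 = 2289.849 L/min

2289.849 L/min


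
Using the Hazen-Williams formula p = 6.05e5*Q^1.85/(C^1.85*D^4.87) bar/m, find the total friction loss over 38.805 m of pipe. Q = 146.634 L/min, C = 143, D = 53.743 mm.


Q^1.85 = 10175
C^1.85 = 9713.4
D^4.87 = 2.6710e+08
p/m = 0.0023727 bar/m
p_total = 0.0023727 * 38.805 = 0.092074 bar

0.092074 bar


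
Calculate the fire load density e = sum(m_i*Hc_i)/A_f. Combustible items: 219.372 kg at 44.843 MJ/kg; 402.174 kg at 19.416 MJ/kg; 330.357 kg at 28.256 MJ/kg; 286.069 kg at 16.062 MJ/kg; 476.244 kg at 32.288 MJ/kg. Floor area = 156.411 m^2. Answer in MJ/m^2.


Total energy = 219.372*44.843 + 402.174*19.416 + 330.357*28.256 + 286.069*16.062 + 476.244*32.288
= 9837.299 + 7808.610 + 9334.567 + 4594.840 + 15376.97
= 46952.28 MJ
e = 46952.28 / 156.411 = 300.19 MJ/m^2

300.19 MJ/m^2


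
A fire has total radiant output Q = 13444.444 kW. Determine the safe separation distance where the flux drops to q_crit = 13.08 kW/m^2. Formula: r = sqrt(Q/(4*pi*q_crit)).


4*pi*q_crit = 164.37
Q/(4*pi*q_crit) = 81.795
r = sqrt(81.795) = 9.0440 m

9.0440 m


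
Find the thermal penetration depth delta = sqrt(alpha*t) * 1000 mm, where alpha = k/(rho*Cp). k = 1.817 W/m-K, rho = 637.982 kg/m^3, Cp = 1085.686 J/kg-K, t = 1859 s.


alpha = 1.817 / (637.982 * 1085.686) = 2.6233e-06 m^2/s
alpha * t = 0.0048767
delta = sqrt(0.0048767) * 1000 = 69.833 mm

69.833 mm


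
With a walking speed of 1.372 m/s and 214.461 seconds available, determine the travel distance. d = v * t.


d = 1.372 * 214.461 = 294.24 m

294.24 m


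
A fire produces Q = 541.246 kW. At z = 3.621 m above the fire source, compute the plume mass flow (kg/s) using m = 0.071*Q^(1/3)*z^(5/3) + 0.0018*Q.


Q^(1/3) = 8.1495
z^(5/3) = 8.5385
First term = 0.071 * 8.1495 * 8.5385 = 4.9405
Second term = 0.0018 * 541.246 = 0.97424
m = 5.9147 kg/s

5.9147 kg/s


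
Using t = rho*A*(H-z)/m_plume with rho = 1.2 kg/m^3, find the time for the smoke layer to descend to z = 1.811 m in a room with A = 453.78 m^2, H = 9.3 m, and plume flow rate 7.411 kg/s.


H - z = 7.489 m
t = 1.2 * 453.78 * 7.489 / 7.411 = 550.27 s

550.27 s


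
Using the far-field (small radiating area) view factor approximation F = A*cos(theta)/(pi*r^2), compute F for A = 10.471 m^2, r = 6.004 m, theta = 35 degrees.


cos(35 deg) = 0.81915
pi*r^2 = 113.25
F = 10.471 * 0.81915 / 113.25 = 0.075739

0.075739


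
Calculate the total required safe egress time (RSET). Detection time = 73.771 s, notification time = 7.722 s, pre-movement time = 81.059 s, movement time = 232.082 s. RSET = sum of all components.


Total = 73.771 + 7.722 + 81.059 + 232.082 = 394.634 s

394.634 s


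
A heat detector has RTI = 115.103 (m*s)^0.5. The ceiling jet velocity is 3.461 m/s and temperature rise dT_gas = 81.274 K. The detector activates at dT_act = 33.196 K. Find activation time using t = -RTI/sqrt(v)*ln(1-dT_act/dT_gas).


dT_act/dT_gas = 0.40845
ln(1 - 0.40845) = -0.52500
t = -115.103 / sqrt(3.461) * -0.52500 = 32.482 s

32.482 s


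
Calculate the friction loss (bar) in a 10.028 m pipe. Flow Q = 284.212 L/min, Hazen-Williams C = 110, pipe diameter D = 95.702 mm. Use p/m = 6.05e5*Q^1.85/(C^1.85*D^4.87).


Q^1.85 = 34613
C^1.85 = 5978.3
D^4.87 = 4.4370e+09
p/m = 0.00078946 bar/m
p_total = 0.00078946 * 10.028 = 0.0079167 bar

0.0079167 bar


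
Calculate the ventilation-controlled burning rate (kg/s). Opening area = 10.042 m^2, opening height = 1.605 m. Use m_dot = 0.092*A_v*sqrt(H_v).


sqrt(H_v) = 1.2669
m_dot = 0.092 * 10.042 * 1.2669 = 1.1704 kg/s

1.1704 kg/s


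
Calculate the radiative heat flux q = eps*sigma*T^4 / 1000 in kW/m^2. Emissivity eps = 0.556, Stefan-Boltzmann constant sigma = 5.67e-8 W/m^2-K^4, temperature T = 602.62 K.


T^4 = 1.3188e+11
q = 0.556 * 5.67e-8 * 1.3188e+11 / 1000 = 4.1575 kW/m^2

4.1575 kW/m^2


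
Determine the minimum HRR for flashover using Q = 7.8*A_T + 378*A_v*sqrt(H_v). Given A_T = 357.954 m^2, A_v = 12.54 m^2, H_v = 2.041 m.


7.8*A_T = 2792.0
sqrt(H_v) = 1.4286
378*A_v*sqrt(H_v) = 6771.9
Q = 2792.0 + 6771.9 = 9563.9 kW

9563.9 kW


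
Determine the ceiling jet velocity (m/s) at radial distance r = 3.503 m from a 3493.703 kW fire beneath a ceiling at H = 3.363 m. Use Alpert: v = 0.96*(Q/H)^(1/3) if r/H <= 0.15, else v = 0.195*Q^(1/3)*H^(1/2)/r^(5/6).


r/H = 3.503 / 3.363 = 1.0416
r/H > 0.15, so v = 0.195*Q^(1/3)*H^(1/2)/r^(5/6)
Q^(1/3) = 15.174
H^(1/2) = 1.8338
r^(5/6) = 2.8425
v = 0.195 * 15.174 * 1.8338 / 2.8425 = 1.9089 m/s

1.9089 m/s


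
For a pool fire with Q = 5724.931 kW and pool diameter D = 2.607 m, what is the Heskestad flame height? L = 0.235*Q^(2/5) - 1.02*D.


Q^(2/5) = 31.850
0.235 * Q^(2/5) = 7.4847
1.02 * D = 2.6591
L = 4.8256 m

4.8256 m


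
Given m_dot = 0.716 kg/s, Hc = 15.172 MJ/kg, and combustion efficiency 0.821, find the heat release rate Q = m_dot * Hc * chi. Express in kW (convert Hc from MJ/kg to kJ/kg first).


Hc = 15.172 MJ/kg = 15.172 * 1000 kJ/kg = 15172 kJ/kg
Q = 0.716 kg/s * 15172 kJ/kg * 0.821 = 8918.6 kW

8918.6 kW


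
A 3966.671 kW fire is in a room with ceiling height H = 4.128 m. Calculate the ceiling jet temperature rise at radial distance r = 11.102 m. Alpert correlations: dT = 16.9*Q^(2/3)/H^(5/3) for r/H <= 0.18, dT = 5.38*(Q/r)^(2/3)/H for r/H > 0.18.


r/H = 11.102 / 4.128 = 2.6894
r/H > 0.18, so dT = 5.38*(Q/r)^(2/3)/H
Q/r = 357.29
(Q/r)^(2/3) = 50.352
dT = 5.38 * 50.352 / 4.128 = 65.623 K

65.623 K


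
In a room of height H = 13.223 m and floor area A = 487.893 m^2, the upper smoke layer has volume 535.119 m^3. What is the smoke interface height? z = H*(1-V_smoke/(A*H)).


V/(A*H) = 0.082946
1 - 0.082946 = 0.91705
z = 13.223 * 0.91705 = 12.126 m

12.126 m


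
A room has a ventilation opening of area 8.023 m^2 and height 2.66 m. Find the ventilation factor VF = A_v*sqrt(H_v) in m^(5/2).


sqrt(H_v) = 1.6310
VF = 8.023 * 1.6310 = 13.085 m^(5/2)

13.085 m^(5/2)


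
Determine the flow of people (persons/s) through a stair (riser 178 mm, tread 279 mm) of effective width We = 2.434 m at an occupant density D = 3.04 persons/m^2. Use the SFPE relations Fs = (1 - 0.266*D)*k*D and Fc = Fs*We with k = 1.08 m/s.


1 - 0.266*D = 1 - 0.266*3.04 = 0.19136
Fs = 0.19136 * 1.08 * 3.04 = 0.62827 persons/(s*m)
Fc = 0.62827 * 2.434 = 1.5292 persons/s

1.5292 persons/s


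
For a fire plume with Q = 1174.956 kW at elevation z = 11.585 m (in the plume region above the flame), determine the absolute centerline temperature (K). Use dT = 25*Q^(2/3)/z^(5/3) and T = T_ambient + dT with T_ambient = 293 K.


Q^(2/3) = 111.35
z^(5/3) = 59.314
dT = 25 * 111.35 / 59.314 = 46.931 K
T = 293 + 46.931 = 339.93 K

339.93 K


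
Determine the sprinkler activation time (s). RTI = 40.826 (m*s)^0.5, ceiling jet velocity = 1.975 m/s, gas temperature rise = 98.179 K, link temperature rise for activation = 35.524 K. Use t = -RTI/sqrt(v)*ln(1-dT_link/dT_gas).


dT_link/dT_gas = 0.36183
ln(1 - 0.36183) = -0.44915
t = -40.826 / sqrt(1.975) * -0.44915 = 13.048 s

13.048 s


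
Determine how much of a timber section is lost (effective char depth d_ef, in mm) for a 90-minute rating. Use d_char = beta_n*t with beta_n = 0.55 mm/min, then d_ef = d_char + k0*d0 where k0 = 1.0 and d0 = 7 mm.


d_char = 0.55 * 90 = 49.5 mm
d_ef = 49.5 + 1.0*7 = 56.5 mm

56.5 mm


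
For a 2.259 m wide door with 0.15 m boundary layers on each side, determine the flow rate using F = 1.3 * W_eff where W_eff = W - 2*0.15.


W_eff = 2.259 - 0.30 = 1.959 m
F = 1.3 * 1.959 = 2.5467 persons/s

2.5467 persons/s


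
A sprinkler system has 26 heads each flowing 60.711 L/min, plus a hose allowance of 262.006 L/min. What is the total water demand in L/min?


Sprinkler demand = 26 * 60.711 = 1578.486 L/min
Total = 1578.486 + 262.006 = 1840.492 L/min

1840.492 L/min


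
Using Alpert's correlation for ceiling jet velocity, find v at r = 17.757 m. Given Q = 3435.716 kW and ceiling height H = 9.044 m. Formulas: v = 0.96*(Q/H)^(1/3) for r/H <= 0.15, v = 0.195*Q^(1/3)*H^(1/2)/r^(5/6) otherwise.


r/H = 17.757 / 9.044 = 1.9634
r/H > 0.15, so v = 0.195*Q^(1/3)*H^(1/2)/r^(5/6)
Q^(1/3) = 15.089
H^(1/2) = 3.0073
r^(5/6) = 10.994
v = 0.195 * 15.089 * 3.0073 / 10.994 = 0.80491 m/s

0.80491 m/s


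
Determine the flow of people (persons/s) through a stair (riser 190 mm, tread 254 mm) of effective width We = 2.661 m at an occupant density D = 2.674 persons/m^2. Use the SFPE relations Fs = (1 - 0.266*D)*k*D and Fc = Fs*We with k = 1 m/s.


1 - 0.266*D = 1 - 0.266*2.674 = 0.28872
Fs = 0.28872 * 1 * 2.674 = 0.77203 persons/(s*m)
Fc = 0.77203 * 2.661 = 2.0544 persons/s

2.0544 persons/s


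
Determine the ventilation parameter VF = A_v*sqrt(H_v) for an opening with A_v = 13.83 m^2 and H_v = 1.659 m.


sqrt(H_v) = 1.2880
VF = 13.83 * 1.2880 = 17.813 m^(5/2)

17.813 m^(5/2)


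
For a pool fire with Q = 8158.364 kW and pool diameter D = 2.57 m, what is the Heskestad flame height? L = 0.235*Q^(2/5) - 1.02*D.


Q^(2/5) = 36.698
0.235 * Q^(2/5) = 8.6240
1.02 * D = 2.6214
L = 6.0026 m

6.0026 m


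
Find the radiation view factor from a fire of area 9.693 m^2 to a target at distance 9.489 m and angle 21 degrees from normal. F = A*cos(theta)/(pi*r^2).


cos(21 deg) = 0.93358
pi*r^2 = 282.87
F = 9.693 * 0.93358 / 282.87 = 0.031990

0.031990


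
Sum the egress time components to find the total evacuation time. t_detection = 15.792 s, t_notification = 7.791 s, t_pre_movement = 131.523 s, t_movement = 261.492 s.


Total = 15.792 + 7.791 + 131.523 + 261.492 = 416.598 s

416.598 s


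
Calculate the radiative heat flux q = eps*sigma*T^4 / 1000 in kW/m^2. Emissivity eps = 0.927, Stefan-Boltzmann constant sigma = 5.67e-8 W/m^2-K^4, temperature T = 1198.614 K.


T^4 = 2.0640e+12
q = 0.927 * 5.67e-8 * 2.0640e+12 / 1000 = 108.49 kW/m^2

108.49 kW/m^2


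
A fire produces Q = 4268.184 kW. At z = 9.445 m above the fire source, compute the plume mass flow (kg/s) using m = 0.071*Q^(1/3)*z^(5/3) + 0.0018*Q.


Q^(1/3) = 16.221
z^(5/3) = 42.202
First term = 0.071 * 16.221 * 42.202 = 48.604
Second term = 0.0018 * 4268.184 = 7.6827
m = 56.287 kg/s

56.287 kg/s


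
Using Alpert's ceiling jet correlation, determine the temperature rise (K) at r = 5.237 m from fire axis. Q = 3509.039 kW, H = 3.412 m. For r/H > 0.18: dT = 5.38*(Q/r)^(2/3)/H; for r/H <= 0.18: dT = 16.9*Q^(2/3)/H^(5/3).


r/H = 5.237 / 3.412 = 1.5349
r/H > 0.18, so dT = 5.38*(Q/r)^(2/3)/H
Q/r = 670.05
(Q/r)^(2/3) = 76.572
dT = 5.38 * 76.572 / 3.412 = 120.74 K

120.74 K


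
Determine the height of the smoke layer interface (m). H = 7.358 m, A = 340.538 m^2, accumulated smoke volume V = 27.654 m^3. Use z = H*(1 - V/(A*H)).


V/(A*H) = 0.011037
1 - 0.011037 = 0.98896
z = 7.358 * 0.98896 = 7.2768 m

7.2768 m


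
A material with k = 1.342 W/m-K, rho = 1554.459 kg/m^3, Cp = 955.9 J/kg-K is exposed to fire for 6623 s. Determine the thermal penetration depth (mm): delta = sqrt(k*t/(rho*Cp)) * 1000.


alpha = 1.342 / (1554.459 * 955.9) = 9.0315e-07 m^2/s
alpha * t = 0.0059816
delta = sqrt(0.0059816) * 1000 = 77.341 mm

77.341 mm


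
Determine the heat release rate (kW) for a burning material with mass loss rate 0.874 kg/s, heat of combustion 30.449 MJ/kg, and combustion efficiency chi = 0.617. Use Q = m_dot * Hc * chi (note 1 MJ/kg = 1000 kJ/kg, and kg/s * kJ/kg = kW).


Hc = 30.449 MJ/kg = 30.449 * 1000 kJ/kg = 30449 kJ/kg
Q = 0.874 kg/s * 30449 kJ/kg * 0.617 = 16420 kW

16420 kW


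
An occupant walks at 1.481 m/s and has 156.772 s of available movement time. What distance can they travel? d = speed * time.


d = 1.481 * 156.772 = 232.18 m

232.18 m


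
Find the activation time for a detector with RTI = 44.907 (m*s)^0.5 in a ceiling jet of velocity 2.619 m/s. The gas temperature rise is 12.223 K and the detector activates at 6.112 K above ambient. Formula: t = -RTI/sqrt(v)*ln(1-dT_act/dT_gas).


dT_act/dT_gas = 0.50004
ln(1 - 0.50004) = -0.69323
t = -44.907 / sqrt(2.619) * -0.69323 = 19.236 s

19.236 s


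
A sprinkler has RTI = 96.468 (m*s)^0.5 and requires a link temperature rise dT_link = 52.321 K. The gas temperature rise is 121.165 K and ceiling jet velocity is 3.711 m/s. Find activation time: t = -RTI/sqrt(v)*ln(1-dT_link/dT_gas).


dT_link/dT_gas = 0.43182
ln(1 - 0.43182) = -0.56531
t = -96.468 / sqrt(3.711) * -0.56531 = 28.309 s

28.309 s


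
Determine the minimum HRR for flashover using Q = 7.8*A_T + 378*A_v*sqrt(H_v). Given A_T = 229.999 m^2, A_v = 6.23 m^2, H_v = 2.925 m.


7.8*A_T = 1794.0
sqrt(H_v) = 1.7103
378*A_v*sqrt(H_v) = 4027.6
Q = 1794.0 + 4027.6 = 5821.6 kW

5821.6 kW


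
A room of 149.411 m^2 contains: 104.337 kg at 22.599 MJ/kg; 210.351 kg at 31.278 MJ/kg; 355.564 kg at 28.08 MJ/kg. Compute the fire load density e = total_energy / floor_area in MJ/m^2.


Total energy = 104.337*22.599 + 210.351*31.278 + 355.564*28.08
= 2357.912 + 6579.359 + 9984.237
= 18921.51 MJ
e = 18921.51 / 149.411 = 126.64 MJ/m^2

126.64 MJ/m^2


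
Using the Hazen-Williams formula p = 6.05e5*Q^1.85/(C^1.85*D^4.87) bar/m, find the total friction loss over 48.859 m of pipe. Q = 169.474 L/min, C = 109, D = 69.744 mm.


Q^1.85 = 13300
C^1.85 = 5878.1
D^4.87 = 9.5034e+08
p/m = 0.0014404 bar/m
p_total = 0.0014404 * 48.859 = 0.070376 bar

0.070376 bar


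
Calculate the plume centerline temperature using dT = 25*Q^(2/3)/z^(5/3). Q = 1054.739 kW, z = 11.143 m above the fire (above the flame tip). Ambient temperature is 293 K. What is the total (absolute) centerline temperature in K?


Q^(2/3) = 103.62
z^(5/3) = 55.591
dT = 25 * 103.62 / 55.591 = 46.598 K
T = 293 + 46.598 = 339.60 K

339.60 K


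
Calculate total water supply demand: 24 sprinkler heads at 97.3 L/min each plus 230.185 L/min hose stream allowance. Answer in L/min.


Sprinkler demand = 24 * 97.3 = 2335.2 L/min
Total = 2335.2 + 230.185 = 2565.385 L/min

2565.385 L/min


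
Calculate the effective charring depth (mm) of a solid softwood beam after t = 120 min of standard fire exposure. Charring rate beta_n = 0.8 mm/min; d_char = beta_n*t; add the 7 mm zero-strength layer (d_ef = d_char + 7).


d_char = 0.8 * 120 = 96 mm
d_ef = 96 + 1.0*7 = 103 mm

103 mm


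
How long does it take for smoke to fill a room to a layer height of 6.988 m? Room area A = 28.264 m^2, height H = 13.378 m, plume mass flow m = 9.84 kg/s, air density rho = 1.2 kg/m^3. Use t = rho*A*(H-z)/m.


H - z = 6.39 m
t = 1.2 * 28.264 * 6.39 / 9.84 = 22.025 s

22.025 s


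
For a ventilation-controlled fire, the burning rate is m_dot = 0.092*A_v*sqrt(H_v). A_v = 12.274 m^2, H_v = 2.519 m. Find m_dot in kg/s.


sqrt(H_v) = 1.5871
m_dot = 0.092 * 12.274 * 1.5871 = 1.7922 kg/s

1.7922 kg/s


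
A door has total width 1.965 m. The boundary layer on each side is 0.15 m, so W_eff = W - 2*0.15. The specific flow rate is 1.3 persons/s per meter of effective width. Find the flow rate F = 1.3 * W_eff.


W_eff = 1.965 - 0.30 = 1.665 m
F = 1.3 * 1.665 = 2.1645 persons/s

2.1645 persons/s


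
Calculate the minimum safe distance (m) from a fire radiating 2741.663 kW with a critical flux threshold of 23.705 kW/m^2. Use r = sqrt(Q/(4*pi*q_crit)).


4*pi*q_crit = 297.89
Q/(4*pi*q_crit) = 9.2037
r = sqrt(9.2037) = 3.0338 m

3.0338 m


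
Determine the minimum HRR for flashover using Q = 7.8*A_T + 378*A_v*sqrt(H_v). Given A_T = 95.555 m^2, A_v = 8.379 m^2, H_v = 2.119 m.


7.8*A_T = 745.329
sqrt(H_v) = 1.4557
378*A_v*sqrt(H_v) = 4610.5
Q = 745.329 + 4610.5 = 5355.8 kW

5355.8 kW


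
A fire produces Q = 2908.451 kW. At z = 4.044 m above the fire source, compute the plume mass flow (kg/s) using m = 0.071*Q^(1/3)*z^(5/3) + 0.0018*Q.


Q^(1/3) = 14.274
z^(5/3) = 10.265
First term = 0.071 * 14.274 * 10.265 = 10.403
Second term = 0.0018 * 2908.451 = 5.2352
m = 15.638 kg/s

15.638 kg/s


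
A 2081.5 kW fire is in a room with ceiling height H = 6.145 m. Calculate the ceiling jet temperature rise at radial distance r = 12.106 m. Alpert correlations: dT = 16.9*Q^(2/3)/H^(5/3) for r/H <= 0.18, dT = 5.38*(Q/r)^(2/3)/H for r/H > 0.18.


r/H = 12.106 / 6.145 = 1.9701
r/H > 0.18, so dT = 5.38*(Q/r)^(2/3)/H
Q/r = 171.94
(Q/r)^(2/3) = 30.921
dT = 5.38 * 30.921 / 6.145 = 27.071 K

27.071 K


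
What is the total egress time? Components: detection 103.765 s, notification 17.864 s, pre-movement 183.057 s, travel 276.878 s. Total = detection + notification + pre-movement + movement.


Total = 103.765 + 17.864 + 183.057 + 276.878 = 581.564 s

581.564 s


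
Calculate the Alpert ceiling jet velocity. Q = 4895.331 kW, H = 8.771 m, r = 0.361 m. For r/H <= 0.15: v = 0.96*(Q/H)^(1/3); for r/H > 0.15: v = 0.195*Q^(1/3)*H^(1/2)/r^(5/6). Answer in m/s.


r/H = 0.361 / 8.771 = 0.041158
r/H <= 0.15, so v = 0.96*(Q/H)^(1/3)
Q/H = 558.13
(Q/H)^(1/3) = 8.2334
v = 0.96 * 8.2334 = 7.9040 m/s

7.9040 m/s


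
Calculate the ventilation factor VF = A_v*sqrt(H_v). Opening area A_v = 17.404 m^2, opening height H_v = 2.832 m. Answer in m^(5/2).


sqrt(H_v) = 1.6829
VF = 17.404 * 1.6829 = 29.288 m^(5/2)

29.288 m^(5/2)


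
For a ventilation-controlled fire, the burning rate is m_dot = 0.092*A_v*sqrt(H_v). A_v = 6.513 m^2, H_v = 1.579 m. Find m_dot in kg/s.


sqrt(H_v) = 1.2566
m_dot = 0.092 * 6.513 * 1.2566 = 0.75294 kg/s

0.75294 kg/s


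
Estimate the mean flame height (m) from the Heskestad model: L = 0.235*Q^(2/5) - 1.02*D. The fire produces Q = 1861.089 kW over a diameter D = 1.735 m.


Q^(2/5) = 20.319
0.235 * Q^(2/5) = 4.7750
1.02 * D = 1.7697
L = 3.0053 m

3.0053 m


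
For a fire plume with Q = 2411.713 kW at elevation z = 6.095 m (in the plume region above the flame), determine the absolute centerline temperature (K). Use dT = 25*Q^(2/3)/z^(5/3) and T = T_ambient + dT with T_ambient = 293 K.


Q^(2/3) = 179.84
z^(5/3) = 20.337
dT = 25 * 179.84 / 20.337 = 221.07 K
T = 293 + 221.07 = 514.07 K

514.07 K


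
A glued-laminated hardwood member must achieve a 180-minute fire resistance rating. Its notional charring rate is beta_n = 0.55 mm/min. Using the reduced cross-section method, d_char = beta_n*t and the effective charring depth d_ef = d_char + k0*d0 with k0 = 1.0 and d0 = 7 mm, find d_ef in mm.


d_char = 0.55 * 180 = 99 mm
d_ef = 99 + 1.0*7 = 106 mm

106 mm


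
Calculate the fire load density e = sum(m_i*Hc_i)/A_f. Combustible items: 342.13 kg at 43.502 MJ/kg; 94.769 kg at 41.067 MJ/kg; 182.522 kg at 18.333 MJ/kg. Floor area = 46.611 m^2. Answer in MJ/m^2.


Total energy = 342.13*43.502 + 94.769*41.067 + 182.522*18.333
= 14883.34 + 3891.879 + 3346.176
= 22121.39 MJ
e = 22121.39 / 46.611 = 474.60 MJ/m^2

474.60 MJ/m^2


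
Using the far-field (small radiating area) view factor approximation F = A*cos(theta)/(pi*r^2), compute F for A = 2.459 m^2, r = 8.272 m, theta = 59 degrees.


cos(59 deg) = 0.51504
pi*r^2 = 214.97
F = 2.459 * 0.51504 / 214.97 = 0.0058915

0.0058915


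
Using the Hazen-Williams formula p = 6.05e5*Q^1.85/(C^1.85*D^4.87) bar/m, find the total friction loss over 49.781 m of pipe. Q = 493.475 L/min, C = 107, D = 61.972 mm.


Q^1.85 = 96060
C^1.85 = 5680.2
D^4.87 = 5.3455e+08
p/m = 0.019140 bar/m
p_total = 0.019140 * 49.781 = 0.95281 bar

0.95281 bar


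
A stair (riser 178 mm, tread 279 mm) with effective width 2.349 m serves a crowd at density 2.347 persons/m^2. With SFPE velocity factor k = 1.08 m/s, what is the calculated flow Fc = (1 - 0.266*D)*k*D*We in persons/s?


1 - 0.266*D = 1 - 0.266*2.347 = 0.37570
Fs = 0.37570 * 1.08 * 2.347 = 0.95230 persons/(s*m)
Fc = 0.95230 * 2.349 = 2.2370 persons/s

2.2370 persons/s


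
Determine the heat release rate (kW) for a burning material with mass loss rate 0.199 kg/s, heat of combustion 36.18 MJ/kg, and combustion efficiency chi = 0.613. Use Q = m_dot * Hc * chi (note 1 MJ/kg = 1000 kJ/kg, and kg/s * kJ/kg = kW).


Hc = 36.18 MJ/kg = 36.18 * 1000 kJ/kg = 36180 kJ/kg
Q = 0.199 kg/s * 36180 kJ/kg * 0.613 = 4413.5 kW

4413.5 kW


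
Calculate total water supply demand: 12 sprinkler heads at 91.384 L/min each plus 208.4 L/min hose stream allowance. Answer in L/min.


Sprinkler demand = 12 * 91.384 = 1096.608 L/min
Total = 1096.608 + 208.4 = 1305.008 L/min

1305.008 L/min


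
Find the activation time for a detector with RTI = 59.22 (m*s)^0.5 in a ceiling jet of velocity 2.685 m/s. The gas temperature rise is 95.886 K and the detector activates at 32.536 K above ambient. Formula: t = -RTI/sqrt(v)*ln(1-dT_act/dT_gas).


dT_act/dT_gas = 0.33932
ln(1 - 0.33932) = -0.41449
t = -59.22 / sqrt(2.685) * -0.41449 = 14.980 s

14.980 s


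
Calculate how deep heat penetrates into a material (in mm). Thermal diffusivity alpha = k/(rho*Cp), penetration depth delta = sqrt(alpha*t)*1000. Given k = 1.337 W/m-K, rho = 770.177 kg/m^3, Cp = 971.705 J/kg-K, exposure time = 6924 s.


alpha = 1.337 / (770.177 * 971.705) = 1.7865e-06 m^2/s
alpha * t = 0.012370
delta = sqrt(0.012370) * 1000 = 111.22 mm

111.22 mm


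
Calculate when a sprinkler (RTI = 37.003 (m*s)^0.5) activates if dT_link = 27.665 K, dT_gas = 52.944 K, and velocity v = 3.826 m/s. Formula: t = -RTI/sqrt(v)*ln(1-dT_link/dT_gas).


dT_link/dT_gas = 0.52253
ln(1 - 0.52253) = -0.73926
t = -37.003 / sqrt(3.826) * -0.73926 = 13.985 s

13.985 s


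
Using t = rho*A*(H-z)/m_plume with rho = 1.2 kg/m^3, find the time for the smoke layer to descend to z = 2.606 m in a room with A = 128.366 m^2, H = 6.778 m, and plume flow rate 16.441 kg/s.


H - z = 4.172 m
t = 1.2 * 128.366 * 4.172 / 16.441 = 39.088 s

39.088 s


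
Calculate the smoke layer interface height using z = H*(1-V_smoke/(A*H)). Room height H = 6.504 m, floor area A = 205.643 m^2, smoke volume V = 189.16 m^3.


V/(A*H) = 0.14143
1 - 0.14143 = 0.85857
z = 6.504 * 0.85857 = 5.5842 m

5.5842 m


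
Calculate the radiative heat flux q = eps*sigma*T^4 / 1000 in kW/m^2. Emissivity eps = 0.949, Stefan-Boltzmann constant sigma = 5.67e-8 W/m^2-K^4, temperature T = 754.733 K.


T^4 = 3.2447e+11
q = 0.949 * 5.67e-8 * 3.2447e+11 / 1000 = 17.459 kW/m^2

17.459 kW/m^2


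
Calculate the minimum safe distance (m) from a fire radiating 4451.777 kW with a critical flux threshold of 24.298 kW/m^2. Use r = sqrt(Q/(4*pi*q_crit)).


4*pi*q_crit = 305.34
Q/(4*pi*q_crit) = 14.580
r = sqrt(14.580) = 3.8184 m

3.8184 m


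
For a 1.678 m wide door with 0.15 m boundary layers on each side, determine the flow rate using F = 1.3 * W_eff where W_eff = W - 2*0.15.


W_eff = 1.678 - 0.30 = 1.378 m
F = 1.3 * 1.378 = 1.7914 persons/s

1.7914 persons/s


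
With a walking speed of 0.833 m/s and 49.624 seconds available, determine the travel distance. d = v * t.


d = 0.833 * 49.624 = 41.337 m

41.337 m


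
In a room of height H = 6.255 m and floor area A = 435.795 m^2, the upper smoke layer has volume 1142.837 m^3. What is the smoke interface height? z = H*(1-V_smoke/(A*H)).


V/(A*H) = 0.41925
1 - 0.41925 = 0.58075
z = 6.255 * 0.58075 = 3.6326 m

3.6326 m


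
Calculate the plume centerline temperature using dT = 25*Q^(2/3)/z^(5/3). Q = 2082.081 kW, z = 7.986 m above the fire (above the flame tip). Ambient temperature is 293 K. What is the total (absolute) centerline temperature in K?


Q^(2/3) = 163.05
z^(5/3) = 31.907
dT = 25 * 163.05 / 31.907 = 127.76 K
T = 293 + 127.76 = 420.76 K

420.76 K


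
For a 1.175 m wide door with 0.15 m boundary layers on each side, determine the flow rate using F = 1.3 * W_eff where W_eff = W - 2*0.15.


W_eff = 1.175 - 0.30 = 0.875 m
F = 1.3 * 0.875 = 1.1375 persons/s

1.1375 persons/s


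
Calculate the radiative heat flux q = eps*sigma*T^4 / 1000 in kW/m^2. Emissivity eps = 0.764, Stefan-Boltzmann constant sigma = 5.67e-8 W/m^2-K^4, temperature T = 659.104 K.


T^4 = 1.8872e+11
q = 0.764 * 5.67e-8 * 1.8872e+11 / 1000 = 8.1751 kW/m^2

8.1751 kW/m^2


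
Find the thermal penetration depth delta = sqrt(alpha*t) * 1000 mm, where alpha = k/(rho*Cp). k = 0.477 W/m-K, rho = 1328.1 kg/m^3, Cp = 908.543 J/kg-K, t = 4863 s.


alpha = 0.477 / (1328.1 * 908.543) = 3.9531e-07 m^2/s
alpha * t = 0.0019224
delta = sqrt(0.0019224) * 1000 = 43.845 mm

43.845 mm


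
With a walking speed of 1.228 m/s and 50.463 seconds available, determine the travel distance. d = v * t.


d = 1.228 * 50.463 = 61.969 m

61.969 m


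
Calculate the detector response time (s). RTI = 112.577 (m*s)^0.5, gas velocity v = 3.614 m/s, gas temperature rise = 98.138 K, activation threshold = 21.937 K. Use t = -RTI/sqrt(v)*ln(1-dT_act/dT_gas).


dT_act/dT_gas = 0.22353
ln(1 - 0.22353) = -0.25300
t = -112.577 / sqrt(3.614) * -0.25300 = 14.982 s

14.982 s


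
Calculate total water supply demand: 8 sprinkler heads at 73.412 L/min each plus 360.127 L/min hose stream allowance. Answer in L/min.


Sprinkler demand = 8 * 73.412 = 587.296 L/min
Total = 587.296 + 360.127 = 947.423 L/min

947.423 L/min


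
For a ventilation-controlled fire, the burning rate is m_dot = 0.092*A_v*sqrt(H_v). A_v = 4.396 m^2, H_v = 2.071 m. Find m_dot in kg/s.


sqrt(H_v) = 1.4391
m_dot = 0.092 * 4.396 * 1.4391 = 0.58202 kg/s

0.58202 kg/s


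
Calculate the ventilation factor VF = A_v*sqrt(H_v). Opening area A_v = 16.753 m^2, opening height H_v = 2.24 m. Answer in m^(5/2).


sqrt(H_v) = 1.4967
VF = 16.753 * 1.4967 = 25.074 m^(5/2)

25.074 m^(5/2)


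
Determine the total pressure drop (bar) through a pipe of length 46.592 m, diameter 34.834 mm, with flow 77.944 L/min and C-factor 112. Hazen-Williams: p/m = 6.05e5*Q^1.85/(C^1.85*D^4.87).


Q^1.85 = 3160.8
C^1.85 = 6180.9
D^4.87 = 3.2326e+07
p/m = 0.0095707 bar/m
p_total = 0.0095707 * 46.592 = 0.44592 bar

0.44592 bar


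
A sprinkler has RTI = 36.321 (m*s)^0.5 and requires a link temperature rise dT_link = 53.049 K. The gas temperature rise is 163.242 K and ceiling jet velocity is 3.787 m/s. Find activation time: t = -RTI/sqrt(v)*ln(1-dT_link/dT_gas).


dT_link/dT_gas = 0.32497
ln(1 - 0.32497) = -0.39300
t = -36.321 / sqrt(3.787) * -0.39300 = 7.3351 s

7.3351 s


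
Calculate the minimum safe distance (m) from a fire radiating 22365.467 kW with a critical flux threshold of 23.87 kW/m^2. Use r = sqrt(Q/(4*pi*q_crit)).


4*pi*q_crit = 299.96
Q/(4*pi*q_crit) = 74.562
r = sqrt(74.562) = 8.6349 m

8.6349 m


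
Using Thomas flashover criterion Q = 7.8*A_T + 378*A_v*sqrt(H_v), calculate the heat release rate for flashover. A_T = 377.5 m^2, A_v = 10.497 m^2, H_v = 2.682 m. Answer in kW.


7.8*A_T = 2944.5
sqrt(H_v) = 1.6377
378*A_v*sqrt(H_v) = 6498.1
Q = 2944.5 + 6498.1 = 9442.6 kW

9442.6 kW


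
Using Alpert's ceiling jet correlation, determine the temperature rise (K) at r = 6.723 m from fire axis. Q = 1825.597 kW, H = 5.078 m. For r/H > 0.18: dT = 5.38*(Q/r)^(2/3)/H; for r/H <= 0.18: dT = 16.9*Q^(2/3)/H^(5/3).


r/H = 6.723 / 5.078 = 1.3239
r/H > 0.18, so dT = 5.38*(Q/r)^(2/3)/H
Q/r = 271.54
(Q/r)^(2/3) = 41.934
dT = 5.38 * 41.934 / 5.078 = 44.427 K

44.427 K


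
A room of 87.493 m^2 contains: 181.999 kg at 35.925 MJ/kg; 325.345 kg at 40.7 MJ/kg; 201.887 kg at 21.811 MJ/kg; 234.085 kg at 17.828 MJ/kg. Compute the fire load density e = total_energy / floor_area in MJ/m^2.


Total energy = 181.999*35.925 + 325.345*40.7 + 201.887*21.811 + 234.085*17.828
= 6538.314 + 13241.54 + 4403.357 + 4173.267
= 28356.48 MJ
e = 28356.48 / 87.493 = 324.10 MJ/m^2

324.10 MJ/m^2


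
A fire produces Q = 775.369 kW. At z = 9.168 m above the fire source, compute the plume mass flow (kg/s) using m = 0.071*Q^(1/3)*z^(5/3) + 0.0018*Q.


Q^(1/3) = 9.1869
z^(5/3) = 40.160
First term = 0.071 * 9.1869 * 40.160 = 26.195
Second term = 0.0018 * 775.369 = 1.3957
m = 27.591 kg/s

27.591 kg/s


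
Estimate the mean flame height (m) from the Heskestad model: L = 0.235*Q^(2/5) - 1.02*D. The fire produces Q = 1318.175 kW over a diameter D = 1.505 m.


Q^(2/5) = 17.701
0.235 * Q^(2/5) = 4.1597
1.02 * D = 1.5351
L = 2.6246 m

2.6246 m


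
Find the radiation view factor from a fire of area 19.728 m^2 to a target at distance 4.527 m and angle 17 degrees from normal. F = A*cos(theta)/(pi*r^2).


cos(17 deg) = 0.95630
pi*r^2 = 64.383
F = 19.728 * 0.95630 / 64.383 = 0.29303

0.29303


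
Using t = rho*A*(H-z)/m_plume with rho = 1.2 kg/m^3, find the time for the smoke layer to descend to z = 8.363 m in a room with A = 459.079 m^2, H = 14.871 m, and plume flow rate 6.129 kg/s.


H - z = 6.508 m
t = 1.2 * 459.079 * 6.508 / 6.129 = 584.96 s

584.96 s


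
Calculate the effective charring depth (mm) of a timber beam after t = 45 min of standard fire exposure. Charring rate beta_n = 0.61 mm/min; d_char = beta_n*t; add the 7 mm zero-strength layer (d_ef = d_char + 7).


d_char = 0.61 * 45 = 27.45 mm
d_ef = 27.45 + 1.0*7 = 34.45 mm

34.45 mm


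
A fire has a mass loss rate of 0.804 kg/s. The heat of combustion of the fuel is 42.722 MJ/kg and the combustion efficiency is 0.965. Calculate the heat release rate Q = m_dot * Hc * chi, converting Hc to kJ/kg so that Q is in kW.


Hc = 42.722 MJ/kg = 42.722 * 1000 kJ/kg = 42722 kJ/kg
Q = 0.804 kg/s * 42722 kJ/kg * 0.965 = 33146 kW

33146 kW


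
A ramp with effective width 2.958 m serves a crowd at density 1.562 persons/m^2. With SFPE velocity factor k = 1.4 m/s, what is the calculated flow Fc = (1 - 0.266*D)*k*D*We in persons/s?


1 - 0.266*D = 1 - 0.266*1.562 = 0.58451
Fs = 0.58451 * 1.4 * 1.562 = 1.2782 persons/(s*m)
Fc = 1.2782 * 2.958 = 3.7809 persons/s

3.7809 persons/s


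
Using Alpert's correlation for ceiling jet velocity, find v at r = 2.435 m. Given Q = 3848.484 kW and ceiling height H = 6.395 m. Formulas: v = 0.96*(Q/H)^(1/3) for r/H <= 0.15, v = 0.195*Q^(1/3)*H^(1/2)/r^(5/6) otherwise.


r/H = 2.435 / 6.395 = 0.38077
r/H > 0.15, so v = 0.195*Q^(1/3)*H^(1/2)/r^(5/6)
Q^(1/3) = 15.671
H^(1/2) = 2.5288
r^(5/6) = 2.0993
v = 0.195 * 15.671 * 2.5288 / 2.0993 = 3.6810 m/s

3.6810 m/s


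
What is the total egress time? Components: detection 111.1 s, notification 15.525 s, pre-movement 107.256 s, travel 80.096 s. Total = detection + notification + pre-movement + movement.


Total = 111.1 + 15.525 + 107.256 + 80.096 = 313.977 s

313.977 s


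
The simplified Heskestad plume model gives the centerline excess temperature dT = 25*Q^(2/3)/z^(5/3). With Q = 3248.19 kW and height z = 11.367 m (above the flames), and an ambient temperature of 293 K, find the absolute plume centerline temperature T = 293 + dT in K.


Q^(2/3) = 219.33
z^(5/3) = 57.466
dT = 25 * 219.33 / 57.466 = 95.417 K
T = 293 + 95.417 = 388.42 K

388.42 K


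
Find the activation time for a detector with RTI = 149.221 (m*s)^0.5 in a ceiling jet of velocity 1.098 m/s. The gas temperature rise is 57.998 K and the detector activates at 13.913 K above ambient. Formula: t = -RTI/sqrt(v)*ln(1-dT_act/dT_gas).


dT_act/dT_gas = 0.23989
ln(1 - 0.23989) = -0.27429
t = -149.221 / sqrt(1.098) * -0.27429 = 39.060 s

39.060 s


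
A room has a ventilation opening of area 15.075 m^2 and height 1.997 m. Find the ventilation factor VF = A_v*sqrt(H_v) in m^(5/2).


sqrt(H_v) = 1.4132
VF = 15.075 * 1.4132 = 21.303 m^(5/2)

21.303 m^(5/2)


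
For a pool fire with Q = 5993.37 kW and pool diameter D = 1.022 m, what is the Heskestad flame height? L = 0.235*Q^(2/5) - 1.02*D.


Q^(2/5) = 32.439
0.235 * Q^(2/5) = 7.6232
1.02 * D = 1.0424
L = 6.5807 m

6.5807 m


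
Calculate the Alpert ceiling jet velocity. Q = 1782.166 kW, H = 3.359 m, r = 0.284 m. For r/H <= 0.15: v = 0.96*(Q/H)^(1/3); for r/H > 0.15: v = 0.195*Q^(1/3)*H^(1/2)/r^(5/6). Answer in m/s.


r/H = 0.284 / 3.359 = 0.084549
r/H <= 0.15, so v = 0.96*(Q/H)^(1/3)
Q/H = 530.56
(Q/H)^(1/3) = 8.0955
v = 0.96 * 8.0955 = 7.7717 m/s

7.7717 m/s


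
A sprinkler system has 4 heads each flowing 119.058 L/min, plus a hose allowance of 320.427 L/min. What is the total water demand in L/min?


Sprinkler demand = 4 * 119.058 = 476.232 L/min
Total = 476.232 + 320.427 = 796.659 L/min

796.659 L/min


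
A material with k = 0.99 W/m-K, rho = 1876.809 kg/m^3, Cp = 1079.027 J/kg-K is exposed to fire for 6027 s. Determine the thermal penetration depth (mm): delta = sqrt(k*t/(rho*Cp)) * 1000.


alpha = 0.99 / (1876.809 * 1079.027) = 4.8886e-07 m^2/s
alpha * t = 0.0029463
delta = sqrt(0.0029463) * 1000 = 54.280 mm

54.280 mm


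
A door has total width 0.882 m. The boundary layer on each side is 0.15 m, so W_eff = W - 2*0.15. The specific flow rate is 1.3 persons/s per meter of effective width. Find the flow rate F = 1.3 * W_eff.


W_eff = 0.882 - 0.30 = 0.582 m
F = 1.3 * 0.582 = 0.75660 persons/s

0.75660 persons/s
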